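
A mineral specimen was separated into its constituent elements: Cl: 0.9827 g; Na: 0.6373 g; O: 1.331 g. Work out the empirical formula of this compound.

ClNaO3

n(Cl) = 0.9827/35.45 = 0.02772, n(Na) = 0.6373/22.99 = 0.02772, n(O) = 1.331/16.00 = 0.08319
Ratios (÷ 0.02772): Cl 1.000, Na 1.000, O 3.001
→ ClNaO3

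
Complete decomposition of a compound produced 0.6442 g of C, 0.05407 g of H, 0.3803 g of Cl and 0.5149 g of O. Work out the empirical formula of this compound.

C5H5ClO3

C: 0.6442 g ÷ 12.01 g/mol = 0.05364 mol
H: 0.05407 g ÷ 1.008 g/mol = 0.05364 mol
Cl: 0.3803 g ÷ 35.45 g/mol = 0.01073 mol
O: 0.5149 g ÷ 16.00 g/mol = 0.03218 mol
Smallest is Cl at 0.01073 mol; normalising gives C 5.000, H 5.000, Cl 1.000, O 3.000
≈ 5:5:1:3 → C5H5ClO3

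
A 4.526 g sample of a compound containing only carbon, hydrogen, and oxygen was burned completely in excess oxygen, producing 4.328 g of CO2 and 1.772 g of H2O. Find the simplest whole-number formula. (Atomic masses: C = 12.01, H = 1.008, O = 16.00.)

mol C = 4.328 / 44.01 = 0.09834; mass C = 0.09834 × 12.01 = 1.181 g
mol H = 2 × (1.772 / 18.02) = 0.1967; mass H = 0.1967 × 1.008 = 0.1982 g
mass O = 4.526 − (1.379) = 3.147 g → mol O = 0.1967
Divide by the smallest (0.09834 mol C): C 1.000, H 2.000, O 2.000
≈ 1:2:2 → CH2O2

CH2O2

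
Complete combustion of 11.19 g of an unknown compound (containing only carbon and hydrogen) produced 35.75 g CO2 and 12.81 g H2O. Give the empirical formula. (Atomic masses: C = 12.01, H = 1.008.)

mol C = 35.75 / 44.01 = 0.8123; mass C = 0.8123 × 12.01 = 9.756 g
mol H = 2 × (12.81 / 18.02) = 1.422; mass H = 1.422 × 1.008 = 1.433 g
Smallest is C at 0.8123 mol; normalising gives C 1.000, H 1.750
×4: C 4.00, H 7.00 → C4H7

C4H7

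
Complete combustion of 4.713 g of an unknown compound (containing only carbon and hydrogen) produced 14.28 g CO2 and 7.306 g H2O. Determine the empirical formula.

C2H5

mol C = 14.28 / 44.01 = 0.3245; mass C = 0.3245 × 12.01 = 3.897 g
mol H = 2 × (7.306 / 18.02) = 0.8109; mass H = 0.8109 × 1.008 = 0.8174 g
Divide by the smallest (0.3245 mol C): C 1.000, H 2.499
×2: C 2.00, H 5.00 → C2H5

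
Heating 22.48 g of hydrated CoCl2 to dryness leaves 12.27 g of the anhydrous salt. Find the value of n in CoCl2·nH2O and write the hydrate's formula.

CoCl2·6H2O

Mass of water lost = 22.48 − 12.27 = 10.21 g → 10.21 / 18.02 = 0.5666 mol H2O
Molar mass of CoCl2 = 129.83 g/mol → mol CoCl2 = 12.27 / 129.83 = 0.09451
n = 0.5666 / 0.09451 = 6.00 ≈ 6 → CoCl2·6H2O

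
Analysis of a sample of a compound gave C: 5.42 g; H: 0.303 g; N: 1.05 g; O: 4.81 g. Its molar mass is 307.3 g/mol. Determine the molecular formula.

n(C) = 5.42/12.01 = 0.4513, n(H) = 0.303/1.008 = 0.3006, n(N) = 1.05/14.01 = 0.07495, n(O) = 4.81/16.00 = 0.3006
Ratios (÷ 0.07495): C 6.022, H 4.011, N 1.000, O 4.011
Ratio ≈ 6:4:1:4, so the empirical formula is C6H4NO4
Empirical-formula mass = 154.10 g/mol
n = 307.3 / 154.10 = 1.99 ≈ 2
Molecular formula = (C6H4NO4)×2 = C12H8N2O8

C12H8N2O8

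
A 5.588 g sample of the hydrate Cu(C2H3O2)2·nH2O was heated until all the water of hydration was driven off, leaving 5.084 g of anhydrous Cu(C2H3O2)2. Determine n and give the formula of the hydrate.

Mass of water lost = 5.588 − 5.084 = 0.504 g → 0.504 / 18.02 = 0.02797 mol H2O
Molar mass of Cu(C2H3O2)2 = 181.64 g/mol → mol Cu(C2H3O2)2 = 5.084 / 181.64 = 0.02799
n = 0.02797 / 0.02799 = 1.00 ≈ 1 → Cu(C2H3O2)2·H2O

Cu(C2H3O2)2·H2O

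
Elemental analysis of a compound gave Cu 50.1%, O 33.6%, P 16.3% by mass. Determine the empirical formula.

Assume 100 g: 50.1 g Cu, 33.6 g O, 16.3 g P.
Cu: 50.1 g ÷ 63.55 g/mol = 0.7884 mol
O: 33.6 g ÷ 16.00 g/mol = 2.1 mol
P: 16.3 g ÷ 30.97 g/mol = 0.5263 mol
Divide by the smallest (0.5263 mol P): Cu 1.498, O 3.990, P 1.000
×2: Cu 3.00, O 7.98, P 2.00 → Cu3O8P2

Cu3O8P2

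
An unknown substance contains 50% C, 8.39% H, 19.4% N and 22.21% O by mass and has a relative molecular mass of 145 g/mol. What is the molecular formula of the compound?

C6H12N2O2

Assume 100 g: 50 g C, 8.39 g H, 19.4 g N, 22.21 g O.
n(C) = 50/12.01 = 4.163, n(H) = 8.39/1.008 = 8.323, n(N) = 19.4/14.01 = 1.385, n(O) = 22.21/16.00 = 1.388
Divide by the smallest (1.385 mol N): C 3.007, H 6.011, N 1.000, O 1.002
→ C3H6NO
Empirical-formula mass = 72.09 g/mol
n = 145 / 72.09 = 2.01 ≈ 2
Molecular formula = (C3H6NO)×2 = C6H12N2O2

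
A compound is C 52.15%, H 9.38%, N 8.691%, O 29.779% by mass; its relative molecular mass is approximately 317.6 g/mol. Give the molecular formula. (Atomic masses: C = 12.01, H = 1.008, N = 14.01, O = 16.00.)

Assume 100 g: 52.15 g C, 9.38 g H, 8.691 g N, 29.779 g O.
Moles — C: 52.15 / 12.01 = 4.342 mol; H: 9.38 / 1.008 = 9.306 mol; N: 8.691 / 14.01 = 0.6203 mol; O: 29.779 / 16.00 = 1.861 mol
Ratios (÷ 0.6203): C 7.000, H 15.001, N 1.000, O 3.000
→ C7H15NO3
Empirical-formula mass = 161.20 g/mol
n = 317.6 / 161.20 = 1.97 ≈ 2
Molecular formula = (C7H15NO3)×2 = C14H30N2O6

C14H30N2O6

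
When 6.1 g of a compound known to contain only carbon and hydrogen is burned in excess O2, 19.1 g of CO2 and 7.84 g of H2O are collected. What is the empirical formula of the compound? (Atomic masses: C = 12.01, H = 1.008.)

CH2

mol C = 19.1 / 44.01 = 0.4340; mass C = 0.4340 × 12.01 = 5.212 g
mol H = 2 × (7.84 / 18.02) = 0.8701; mass H = 0.8701 × 1.008 = 0.8771 g
Ratios (÷ 0.434): C 1.000, H 2.005
Ratio ≈ 1:2, so the empirical formula is CH2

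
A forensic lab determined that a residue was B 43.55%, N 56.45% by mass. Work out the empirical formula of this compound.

BN

Assume 100 g: 43.55 g B, 56.45 g N.
n(B) = 43.55/10.81 = 4.029, n(N) = 56.45/14.01 = 4.029
Smallest is B at 4.029 mol; normalising gives B 1.000, N 1.000
Ratio ≈ 1:1, so the empirical formula is BN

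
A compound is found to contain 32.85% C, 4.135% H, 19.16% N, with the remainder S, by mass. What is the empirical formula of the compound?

Assume 100 g: 32.85 g C, 4.135 g H, 19.16 g N, 43.855 g S.
Moles — C: 32.85 / 12.01 = 2.735 mol; H: 4.135 / 1.008 = 4.102 mol; N: 19.16 / 14.01 = 1.368 mol; S: 43.855 / 32.07 = 1.367 mol
Divide by the smallest (1.367 mol S): C 2.000, H 3.000, N 1.000, S 1.000
Ratio ≈ 2:3:1:1, so the empirical formula is C2H3NS

C2H3NS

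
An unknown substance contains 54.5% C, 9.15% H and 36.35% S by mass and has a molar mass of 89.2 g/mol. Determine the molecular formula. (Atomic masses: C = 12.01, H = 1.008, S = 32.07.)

Assume 100 g: 54.5 g C, 9.15 g H, 36.35 g S.
Moles — C: 54.5 / 12.01 = 4.538 mol; H: 9.15 / 1.008 = 9.077 mol; S: 36.35 / 32.07 = 1.133 mol
Divide by the smallest (1.133 mol S): C 4.004, H 8.009, S 1.000
Ratio ≈ 4:8:1, so the empirical formula is C4H8S
Empirical-formula mass = 88.17 g/mol
n = 89.2 / 88.17 = 1.01 ≈ 1
Molecular formula = empirical formula = C4H8S

C4H8S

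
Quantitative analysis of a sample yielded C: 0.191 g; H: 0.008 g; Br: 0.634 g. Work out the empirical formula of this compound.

Moles — C: 0.191 / 12.01 = 0.0159 mol; H: 0.008 / 1.008 = 0.007937 mol; Br: 0.634 / 79.90 = 0.007935 mol
Smallest is Br at 0.007935 mol; normalising gives C 2.004, H 1.000, Br 1.000
Ratio ≈ 2:1:1, so the empirical formula is C2HBr

C2HBr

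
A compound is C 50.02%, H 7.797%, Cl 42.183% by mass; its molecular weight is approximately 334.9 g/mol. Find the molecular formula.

Assume 100 g: 50.02 g C, 7.797 g H, 42.183 g Cl.
C: 50.02 g ÷ 12.01 g/mol = 4.165 mol
H: 7.797 g ÷ 1.008 g/mol = 7.735 mol
Cl: 42.183 g ÷ 35.45 g/mol = 1.19 mol
Smallest is Cl at 1.19 mol; normalising gives C 3.500, H 6.500, Cl 1.000
Scaling by 2: C 7.00, H 13.00, Cl 2.00 → C7H13Cl2
Empirical-formula mass = 168.07 g/mol
n = 334.9 / 168.07 = 1.99 ≈ 2
Molecular formula = (C7H13Cl2)×2 = C14H26Cl4

C14H26Cl4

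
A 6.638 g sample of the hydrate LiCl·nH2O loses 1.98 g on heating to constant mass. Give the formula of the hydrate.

LiCl·H2O

Mass of anhydrous LiCl = 6.638 − 1.98 = 4.658 g
mol H2O = 1.98 / 18.02 = 0.1099
Molar mass of LiCl = 42.39 g/mol → mol LiCl = 4.658 / 42.39 = 0.1099
n = 0.1099 / 0.1099 = 1.00 ≈ 1 → LiCl·H2O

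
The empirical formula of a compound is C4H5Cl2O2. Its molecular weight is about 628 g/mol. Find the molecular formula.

Empirical-formula mass = 155.98 g/mol
n = 628 / 155.98 = 4.03 ≈ 4
Molecular formula = (C4H5Cl2O2)4 = C16H20Cl8O8

C16H20Cl8O8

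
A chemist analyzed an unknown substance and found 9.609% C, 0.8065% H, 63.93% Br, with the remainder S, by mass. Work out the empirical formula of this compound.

CHBrS

Assume 100 g: 9.609 g C, 0.8065 g H, 63.93 g Br, 25.654 g S.
n(C) = 9.609/12.01 = 0.8001, n(H) = 0.8065/1.008 = 0.8001, n(Br) = 63.93/79.90 = 0.8001, n(S) = 25.654/32.07 = 0.7999
Divide by the smallest (0.7999 mol S): C 1.000, H 1.000, Br 1.000, S 1.000
≈ 1:1:1:1 → CHBrS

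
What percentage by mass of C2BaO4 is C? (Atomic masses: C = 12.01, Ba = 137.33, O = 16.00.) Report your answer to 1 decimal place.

Molar mass = 2(12.01) + 1(137.33) + 4(16.00) = 225.350 g/mol
Mass of C per mole = 2 × 12.01 = 24.020 g
% C = 24.020 / 225.350 × 100 = 10.7%

10.7%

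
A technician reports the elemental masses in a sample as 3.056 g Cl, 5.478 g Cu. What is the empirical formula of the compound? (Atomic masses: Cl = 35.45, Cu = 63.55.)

Moles — Cl: 3.056 / 35.45 = 0.08621 mol; Cu: 5.478 / 63.55 = 0.0862 mol
Smallest is Cu at 0.0862 mol; normalising gives Cl 1.000, Cu 1.000
≈ 1:1 → ClCu

ClCu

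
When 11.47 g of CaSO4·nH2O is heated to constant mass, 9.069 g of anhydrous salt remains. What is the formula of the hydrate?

CaSO4·2H2O

Mass of water lost = 11.47 − 9.069 = 2.401 g → 2.401 / 18.02 = 0.1332 mol H2O
Molar mass of CaSO4 = 136.15 g/mol → mol CaSO4 = 9.069 / 136.15 = 0.06661
n = 0.1332 / 0.06661 = 2.00 ≈ 2 → CaSO4·2H2O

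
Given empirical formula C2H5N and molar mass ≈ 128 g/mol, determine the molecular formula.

C6H15N3

Empirical-formula mass = 43.07 g/mol
n = 128 / 43.07 = 2.97 ≈ 3
Molecular formula = (C2H5N)3 = C6H15N3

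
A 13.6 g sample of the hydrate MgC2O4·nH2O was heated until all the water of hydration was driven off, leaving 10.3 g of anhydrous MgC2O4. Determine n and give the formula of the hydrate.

Mass of water lost = 13.6 − 10.3 = 3.3 g → 3.3 / 18.02 = 0.1831 mol H2O
Molar mass of MgC2O4 = 112.33 g/mol → mol MgC2O4 = 10.3 / 112.33 = 0.09169
n = 0.1831 / 0.09169 = 2.00 ≈ 2 → MgC2O4·2H2O

MgC2O4·2H2O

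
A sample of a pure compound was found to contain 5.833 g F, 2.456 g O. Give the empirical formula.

n(F) = 5.833/19.00 = 0.307, n(O) = 2.456/16.00 = 0.1535
Smallest is O at 0.1535 mol; normalising gives F 2.000, O 1.000
Ratio ≈ 2:1, so the empirical formula is F2O

F2O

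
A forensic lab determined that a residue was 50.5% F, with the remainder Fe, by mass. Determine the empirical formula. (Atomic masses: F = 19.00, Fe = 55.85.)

Assume 100 g: 50.5 g F, 49.5 g Fe.
n(F) = 50.5/19.00 = 2.658, n(Fe) = 49.5/55.85 = 0.8863
Divide by the smallest (0.8863 mol Fe): F 2.999, Fe 1.000
≈ 3:1 → F3Fe

F3Fe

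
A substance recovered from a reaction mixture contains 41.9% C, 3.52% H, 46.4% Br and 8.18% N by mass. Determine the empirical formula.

C6H6BrN

Assume 100 g: 41.9 g C, 3.52 g H, 46.4 g Br, 8.18 g N.
C: 41.9 g ÷ 12.01 g/mol = 3.489 mol
H: 3.52 g ÷ 1.008 g/mol = 3.492 mol
Br: 46.4 g ÷ 79.90 g/mol = 0.5807 mol
N: 8.18 g ÷ 14.01 g/mol = 0.5839 mol
Smallest is Br at 0.5807 mol; normalising gives C 6.008, H 6.013, Br 1.000, N 1.005
≈ 6:6:1:1 → C6H6BrN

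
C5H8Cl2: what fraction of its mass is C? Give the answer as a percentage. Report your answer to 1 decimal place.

Molar mass = 5(12.01) + 8(1.008) + 2(35.45) = 139.014 g/mol
Mass of C per mole = 5 × 12.01 = 60.050 g
% C = 60.050 / 139.014 × 100 = 43.2%

43.2%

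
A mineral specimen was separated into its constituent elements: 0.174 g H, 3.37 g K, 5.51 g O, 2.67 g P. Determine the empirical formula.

Moles — H: 0.174 / 1.008 = 0.1726 mol; K: 3.37 / 39.10 = 0.08619 mol; O: 5.51 / 16.00 = 0.3444 mol; P: 2.67 / 30.97 = 0.08621 mol
Smallest is K at 0.08619 mol; normalising gives H 2.003, K 1.000, O 3.996, P 1.000
→ H2KO4P

H2KO4P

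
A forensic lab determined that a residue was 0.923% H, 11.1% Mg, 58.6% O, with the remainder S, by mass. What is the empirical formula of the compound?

Assume 100 g: 0.923 g H, 11.1 g Mg, 58.6 g O, 29.38 g S.
n(H) = 0.923/1.008 = 0.9157, n(Mg) = 11.1/24.31 = 0.4566, n(O) = 58.6/16.00 = 3.663, n(S) = 29.38/32.07 = 0.9161
Divide by the smallest (0.4566 mol Mg): H 2.005, Mg 1.000, O 8.021, S 2.006
Ratio ≈ 2:1:8:2, so the empirical formula is H2MgO8S2

H2MgO8S2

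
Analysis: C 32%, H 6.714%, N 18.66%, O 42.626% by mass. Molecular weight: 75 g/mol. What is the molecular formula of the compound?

C2H5NO2

Assume 100 g: 32 g C, 6.714 g H, 18.66 g N, 42.626 g O.
Moles — C: 32 / 12.01 = 2.664 mol; H: 6.714 / 1.008 = 6.661 mol; N: 18.66 / 14.01 = 1.332 mol; O: 42.626 / 16.00 = 2.664 mol
Divide by the smallest (1.332 mol N): C 2.000, H 5.001, N 1.000, O 2.000
≈ 2:5:1:2 → C2H5NO2
Empirical-formula mass = 75.07 g/mol
n = 75 / 75.07 = 1.00 ≈ 1
Molecular formula = empirical formula = C2H5NO2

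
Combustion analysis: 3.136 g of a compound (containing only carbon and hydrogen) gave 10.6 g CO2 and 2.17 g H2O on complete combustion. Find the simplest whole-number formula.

CH

mol C = 10.6 / 44.01 = 0.2409; mass C = 0.2409 × 12.01 = 2.893 g
mol H = 2 × (2.17 / 18.02) = 0.2408; mass H = 0.2408 × 1.008 = 0.2428 g
Ratios (÷ 0.2408): C 1.000, H 1.000
→ CH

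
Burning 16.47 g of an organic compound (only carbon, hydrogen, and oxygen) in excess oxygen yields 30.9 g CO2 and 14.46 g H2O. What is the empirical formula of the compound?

C7H16O4

mol C = 30.9 / 44.01 = 0.7021; mass C = 0.7021 × 12.01 = 8.432 g
mol H = 2 × (14.46 / 18.02) = 1.605; mass H = 1.605 × 1.008 = 1.618 g
mass O = 16.47 − (10.05) = 6.420 g → mol O = 0.4012
Divide by the smallest (0.4012 mol O): C 1.750, H 4.000, O 1.000
Multiply by 4: C 7.00, H 16.00, O 4.00 → C7H16O4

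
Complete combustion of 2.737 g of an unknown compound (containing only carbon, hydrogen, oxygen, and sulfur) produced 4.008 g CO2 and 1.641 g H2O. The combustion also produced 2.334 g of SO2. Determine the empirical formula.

C5H10OS2

mol C = 4.008 / 44.01 = 0.09107; mass C = 0.09107 × 12.01 = 1.094 g
mol H = 2 × (1.641 / 18.02) = 0.1821; mass H = 0.1821 × 1.008 = 0.1836 g
mol S = 2.334 / 64.07 = 0.03643; mass S = 1.168 g
mass O = 2.737 − (2.446) = 0.2914 g → mol O = 0.01821
Smallest is O at 0.01821 mol; normalising gives C 5.001, H 10.001, O 1.000, S 2.000
→ C5H10OS2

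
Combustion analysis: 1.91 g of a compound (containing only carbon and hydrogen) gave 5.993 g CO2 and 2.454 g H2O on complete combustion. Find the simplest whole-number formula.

CH2

mol C = 5.993 / 44.01 = 0.1362; mass C = 0.1362 × 12.01 = 1.635 g
mol H = 2 × (2.454 / 18.02) = 0.2724; mass H = 0.2724 × 1.008 = 0.2745 g
Divide by the smallest (0.1362 mol C): C 1.000, H 2.000
≈ 1:2 → CH2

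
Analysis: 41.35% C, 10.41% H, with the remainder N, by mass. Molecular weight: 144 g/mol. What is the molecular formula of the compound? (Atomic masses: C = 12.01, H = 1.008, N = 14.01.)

Assume 100 g: 41.35 g C, 10.41 g H, 48.24 g N.
C: 41.35 g ÷ 12.01 g/mol = 3.443 mol
H: 10.41 g ÷ 1.008 g/mol = 10.33 mol
N: 48.24 g ÷ 14.01 g/mol = 3.443 mol
Ratios (÷ 3.443): C 1.000, H 3.000, N 1.000
Ratio ≈ 1:3:1, so the empirical formula is CH3N
Empirical-formula mass = 29.04 g/mol
n = 144 / 29.04 = 4.96 ≈ 5
Molecular formula = (CH3N)×5 = C5H15N5

C5H15N5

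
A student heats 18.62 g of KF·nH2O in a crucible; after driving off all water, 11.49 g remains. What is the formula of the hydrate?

Mass of water lost = 18.62 − 11.49 = 7.13 g → 7.13 / 18.02 = 0.3957 mol H2O
Molar mass of KF = 58.10 g/mol → mol KF = 11.49 / 58.10 = 0.1978
n = 0.3957 / 0.1978 = 2.00 ≈ 2 → KF·2H2O

KF·2H2O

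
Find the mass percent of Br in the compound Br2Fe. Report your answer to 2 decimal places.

Molar mass = 2(79.90) + 1(55.85) = 215.650 g/mol
Mass of Br per mole = 2 × 79.90 = 159.800 g
% Br = 159.800 / 215.650 × 100 = 74.10%

74.10%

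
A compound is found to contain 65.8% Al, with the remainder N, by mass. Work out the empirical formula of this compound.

Assume 100 g: 65.8 g Al, 34.2 g N.
Moles — Al: 65.8 / 26.98 = 2.439 mol; N: 34.2 / 14.01 = 2.441 mol
Ratios (÷ 2.439): Al 1.000, N 1.001
≈ 1:1 → AlN

AlN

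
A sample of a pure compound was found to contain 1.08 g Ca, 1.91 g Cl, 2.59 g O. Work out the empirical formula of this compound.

CaCl2O6

Moles — Ca: 1.08 / 40.08 = 0.02695 mol; Cl: 1.91 / 35.45 = 0.05388 mol; O: 2.59 / 16.00 = 0.1619 mol
Divide by the smallest (0.02695 mol Ca): Ca 1.000, Cl 1.999, O 6.007
→ CaCl2O6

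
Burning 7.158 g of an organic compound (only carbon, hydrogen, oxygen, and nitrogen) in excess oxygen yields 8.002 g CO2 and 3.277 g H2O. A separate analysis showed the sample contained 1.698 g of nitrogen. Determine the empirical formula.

mol C = 8.002 / 44.01 = 0.1818; mass C = 0.1818 × 12.01 = 2.184 g
mol H = 2 × (3.277 / 18.02) = 0.3637; mass H = 0.3637 × 1.008 = 0.3666 g
mol N = 1.698 / 14.01 = 0.1212
mass O = 7.158 − (4.248) = 2.910 g → mol O = 0.1819
Ratios (÷ 0.1212): C 1.500, H 3.001, N 1.000, O 1.500
Scaling by 2: C 3.00, H 6.00, N 2.00, O 3.00 → C3H6N2O3

C3H6N2O3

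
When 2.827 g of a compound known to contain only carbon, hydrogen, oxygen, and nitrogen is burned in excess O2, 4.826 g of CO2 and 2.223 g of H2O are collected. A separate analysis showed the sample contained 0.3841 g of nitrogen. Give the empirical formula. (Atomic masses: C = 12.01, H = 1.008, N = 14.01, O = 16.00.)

mol C = 4.826 / 44.01 = 0.1097; mass C = 0.1097 × 12.01 = 1.317 g
mol H = 2 × (2.223 / 18.02) = 0.2467; mass H = 0.2467 × 1.008 = 0.2487 g
mol N = 0.3841 / 14.01 = 0.02742
mass O = 2.827 − (1.950) = 0.8772 g → mol O = 0.05483
Divide by the smallest (0.02742 mol N): C 4.000, H 8.999, N 1.000, O 2.000
≈ 4:9:1:2 → C4H9NO2

C4H9NO2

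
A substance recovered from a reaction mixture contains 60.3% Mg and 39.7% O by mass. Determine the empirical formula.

MgO

Assume 100 g: 60.3 g Mg, 39.7 g O.
n(Mg) = 60.3/24.31 = 2.48, n(O) = 39.7/16.00 = 2.481
Smallest is Mg at 2.48 mol; normalising gives Mg 1.000, O 1.000
Ratio ≈ 1:1, so the empirical formula is MgO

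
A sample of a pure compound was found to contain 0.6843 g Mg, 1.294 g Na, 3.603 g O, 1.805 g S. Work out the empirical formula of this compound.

n(Mg) = 0.6843/24.31 = 0.02815, n(Na) = 1.294/22.99 = 0.05629, n(O) = 3.603/16.00 = 0.2252, n(S) = 1.805/32.07 = 0.05628
Divide by the smallest (0.02815 mol Mg): Mg 1.000, Na 2.000, O 8.000, S 1.999
Ratio ≈ 1:2:8:2, so the empirical formula is MgNa2O8S2

MgNa2O8S2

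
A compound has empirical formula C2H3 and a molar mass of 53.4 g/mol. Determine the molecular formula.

C4H6

Empirical-formula mass = 27.04 g/mol
n = 53.4 / 27.04 = 1.97 ≈ 2
Molecular formula = (C2H3)2 = C4H6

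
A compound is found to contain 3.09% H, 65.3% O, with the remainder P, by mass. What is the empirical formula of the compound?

H3O4P

Assume 100 g: 3.09 g H, 65.3 g O, 31.61 g P.
Moles — H: 3.09 / 1.008 = 3.065 mol; O: 65.3 / 16.00 = 4.081 mol; P: 31.61 / 30.97 = 1.021 mol
Divide by the smallest (1.021 mol P): H 3.003, O 3.999, P 1.000
→ H3O4P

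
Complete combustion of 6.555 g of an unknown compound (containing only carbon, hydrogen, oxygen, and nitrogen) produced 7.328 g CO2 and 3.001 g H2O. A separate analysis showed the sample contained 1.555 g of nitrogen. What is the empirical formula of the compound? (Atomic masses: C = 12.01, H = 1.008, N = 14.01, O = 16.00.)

C3H6N2O3

mol C = 7.328 / 44.01 = 0.1665; mass C = 0.1665 × 12.01 = 2.000 g
mol H = 2 × (3.001 / 18.02) = 0.3331; mass H = 0.3331 × 1.008 = 0.3357 g
mol N = 1.555 / 14.01 = 0.1110
mass O = 6.555 − (3.890) = 2.665 g → mol O = 0.1665
Ratios (÷ 0.111): C 1.500, H 3.001, N 1.000, O 1.500
×2: C 3.00, H 6.00, N 2.00, O 3.00 → C3H6N2O3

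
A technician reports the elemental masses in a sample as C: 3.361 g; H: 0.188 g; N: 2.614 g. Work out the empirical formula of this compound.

C3H2N2

C: 3.361 g ÷ 12.01 g/mol = 0.2799 mol
H: 0.188 g ÷ 1.008 g/mol = 0.1865 mol
N: 2.614 g ÷ 14.01 g/mol = 0.1866 mol
Smallest is H at 0.1865 mol; normalising gives C 1.500, H 1.000, N 1.000
Scaling by 2: C 3.00, H 2.00, N 2.00 → C3H2N2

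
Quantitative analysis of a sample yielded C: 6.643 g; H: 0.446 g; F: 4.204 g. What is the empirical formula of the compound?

n(C) = 6.643/12.01 = 0.5531, n(H) = 0.446/1.008 = 0.4425, n(F) = 4.204/19.00 = 0.2213
Smallest is F at 0.2213 mol; normalising gives C 2.500, H 2.000, F 1.000
Multiply by 2: C 5.00, H 4.00, F 2.00 → C5H4F2

C5H4F2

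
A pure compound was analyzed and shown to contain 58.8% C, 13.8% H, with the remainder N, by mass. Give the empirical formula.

Assume 100 g: 58.8 g C, 13.8 g H, 27.4 g N.
C: 58.8 g ÷ 12.01 g/mol = 4.896 mol
H: 13.8 g ÷ 1.008 g/mol = 13.69 mol
N: 27.4 g ÷ 14.01 g/mol = 1.956 mol
Divide by the smallest (1.956 mol N): C 2.503, H 7.000, N 1.000
×2: C 5.01, H 14.00, N 2.00 → C5H14N2

C5H14N2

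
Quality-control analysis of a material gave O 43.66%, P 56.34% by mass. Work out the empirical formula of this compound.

Assume 100 g: 43.66 g O, 56.34 g P.
O: 43.66 g ÷ 16.00 g/mol = 2.729 mol
P: 56.34 g ÷ 30.97 g/mol = 1.819 mol
Ratios (÷ 1.819): O 1.500, P 1.000
Multiply by 2: O 3.00, P 2.00 → O3P2

O3P2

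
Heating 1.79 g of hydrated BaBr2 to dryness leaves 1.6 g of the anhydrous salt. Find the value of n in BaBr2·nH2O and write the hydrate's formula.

BaBr2·2H2O

Mass of water lost = 1.79 − 1.6 = 0.19 g → 0.19 / 18.02 = 0.01054 mol H2O
Molar mass of BaBr2 = 297.13 g/mol → mol BaBr2 = 1.6 / 297.13 = 0.005385
n = 0.01054 / 0.005385 = 1.96 ≈ 2 → BaBr2·2H2O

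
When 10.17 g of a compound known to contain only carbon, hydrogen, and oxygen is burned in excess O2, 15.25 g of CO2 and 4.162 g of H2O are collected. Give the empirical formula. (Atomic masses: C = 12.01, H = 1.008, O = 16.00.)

C3H4O3

mol C = 15.25 / 44.01 = 0.3465; mass C = 0.3465 × 12.01 = 4.162 g
mol H = 2 × (4.162 / 18.02) = 0.4619; mass H = 0.4619 × 1.008 = 0.4656 g
mass O = 10.17 − (4.627) = 5.543 g → mol O = 0.3464
Divide by the smallest (0.3464 mol O): C 1.000, H 1.333, O 1.000
Scaling by 3: C 3.00, H 4.00, O 3.00 → C3H4O3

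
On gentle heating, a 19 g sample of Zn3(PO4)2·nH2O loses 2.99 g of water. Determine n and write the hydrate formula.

Zn3(PO4)2·4H2O

Mass of anhydrous Zn3(PO4)2 = 19 − 2.99 = 16.01 g
mol H2O = 2.99 / 18.02 = 0.1659
Molar mass of Zn3(PO4)2 = 386.08 g/mol → mol Zn3(PO4)2 = 16.01 / 386.08 = 0.04147
n = 0.1659 / 0.04147 = 4.00 ≈ 4 → Zn3(PO4)2·4H2O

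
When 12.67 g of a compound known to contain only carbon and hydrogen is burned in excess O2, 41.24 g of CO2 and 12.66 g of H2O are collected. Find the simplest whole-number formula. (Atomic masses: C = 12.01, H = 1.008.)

mol C = 41.24 / 44.01 = 0.9371; mass C = 0.9371 × 12.01 = 11.25 g
mol H = 2 × (12.66 / 18.02) = 1.405; mass H = 1.405 × 1.008 = 1.416 g
Divide by the smallest (0.9371 mol C): C 1.000, H 1.499
Multiply by 2: C 2.00, H 3.00 → C2H3

C2H3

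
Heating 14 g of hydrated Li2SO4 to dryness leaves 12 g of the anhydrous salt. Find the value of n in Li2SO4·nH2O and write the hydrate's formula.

Mass of water lost = 14 − 12 = 2 g → 2 / 18.02 = 0.111 mol H2O
Molar mass of Li2SO4 = 109.95 g/mol → mol Li2SO4 = 12 / 109.95 = 0.1091
n = 0.111 / 0.1091 = 1.02 ≈ 1 → Li2SO4·H2O

Li2SO4·H2O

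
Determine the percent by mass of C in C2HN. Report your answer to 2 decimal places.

61.53%

Molar mass = 2(12.01) + 1(1.008) + 1(14.01) = 39.038 g/mol
Mass of C per mole = 2 × 12.01 = 24.020 g
% C = 24.020 / 39.038 × 100 = 61.53%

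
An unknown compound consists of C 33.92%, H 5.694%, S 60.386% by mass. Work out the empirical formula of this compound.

Assume 100 g: 33.92 g C, 5.694 g H, 60.386 g S.
Moles — C: 33.92 / 12.01 = 2.824 mol; H: 5.694 / 1.008 = 5.649 mol; S: 60.386 / 32.07 = 1.883 mol
Divide by the smallest (1.883 mol S): C 1.500, H 3.000, S 1.000
×2: C 3.00, H 6.00, S 2.00 → C3H6S2

C3H6S2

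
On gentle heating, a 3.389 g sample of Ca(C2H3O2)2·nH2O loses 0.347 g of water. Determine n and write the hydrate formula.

Ca(C2H3O2)2·H2O

Mass of anhydrous Ca(C2H3O2)2 = 3.389 − 0.347 = 3.042 g
mol H2O = 0.347 / 18.02 = 0.01926
Molar mass of Ca(C2H3O2)2 = 158.17 g/mol → mol Ca(C2H3O2)2 = 3.042 / 158.17 = 0.01923
n = 0.01926 / 0.01923 = 1.00 ≈ 1 → Ca(C2H3O2)2·H2O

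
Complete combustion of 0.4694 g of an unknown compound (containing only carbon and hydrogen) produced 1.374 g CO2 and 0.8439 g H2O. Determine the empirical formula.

CH3

mol C = 1.374 / 44.01 = 0.03122; mass C = 0.03122 × 12.01 = 0.3750 g
mol H = 2 × (0.8439 / 18.02) = 0.09366; mass H = 0.09366 × 1.008 = 0.09441 g
Smallest is C at 0.03122 mol; normalising gives C 1.000, H 3.000
Ratio ≈ 1:3, so the empirical formula is CH3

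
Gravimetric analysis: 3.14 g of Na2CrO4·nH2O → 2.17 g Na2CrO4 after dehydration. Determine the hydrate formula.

Na2CrO4·4H2O

Mass of water lost = 3.14 − 2.17 = 0.97 g → 0.97 / 18.02 = 0.05383 mol H2O
Molar mass of Na2CrO4 = 161.98 g/mol → mol Na2CrO4 = 2.17 / 161.98 = 0.0134
n = 0.05383 / 0.0134 = 4.02 ≈ 4 → Na2CrO4·4H2O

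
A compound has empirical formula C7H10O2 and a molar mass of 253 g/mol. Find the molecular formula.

C14H20O4

Empirical-formula mass = 126.15 g/mol
n = 253 / 126.15 = 2.01 ≈ 2
Molecular formula = (C7H10O2)2 = C14H20O4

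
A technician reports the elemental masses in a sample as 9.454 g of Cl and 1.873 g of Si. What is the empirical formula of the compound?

Cl4Si

n(Cl) = 9.454/35.45 = 0.2667, n(Si) = 1.873/28.09 = 0.06668
Ratios (÷ 0.06668): Cl 4.000, Si 1.000
≈ 4:1 → Cl4Si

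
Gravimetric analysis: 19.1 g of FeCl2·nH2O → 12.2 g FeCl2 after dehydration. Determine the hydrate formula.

Mass of water lost = 19.1 − 12.2 = 6.9 g → 6.9 / 18.02 = 0.3829 mol H2O
Molar mass of FeCl2 = 126.75 g/mol → mol FeCl2 = 12.2 / 126.75 = 0.09625
n = 0.3829 / 0.09625 = 3.98 ≈ 4 → FeCl2·4H2O

FeCl2·4H2O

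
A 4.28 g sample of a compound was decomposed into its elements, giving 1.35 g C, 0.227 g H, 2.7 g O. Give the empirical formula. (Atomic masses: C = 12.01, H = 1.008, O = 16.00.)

Moles — C: 1.35 / 12.01 = 0.1124 mol; H: 0.227 / 1.008 = 0.2252 mol; O: 2.7 / 16.00 = 0.1688 mol
Divide by the smallest (0.1124 mol C): C 1.000, H 2.003, O 1.501
×2: C 2.00, H 4.01, O 3.00 → C2H4O3

C2H4O3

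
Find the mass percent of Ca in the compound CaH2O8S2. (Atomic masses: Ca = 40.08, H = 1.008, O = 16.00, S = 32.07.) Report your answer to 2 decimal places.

Molar mass = 1(40.08) + 2(1.008) + 8(16.00) + 2(32.07) = 234.236 g/mol
Mass of Ca per mole = 1 × 40.08 = 40.080 g
% Ca = 40.080 / 234.236 × 100 = 17.11%

17.11%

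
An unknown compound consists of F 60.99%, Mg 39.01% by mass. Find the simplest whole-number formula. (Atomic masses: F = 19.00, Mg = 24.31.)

F2Mg

Assume 100 g: 60.99 g F, 39.01 g Mg.
Moles — F: 60.99 / 19.00 = 3.21 mol; Mg: 39.01 / 24.31 = 1.605 mol
Smallest is Mg at 1.605 mol; normalising gives F 2.000, Mg 1.000
≈ 2:1 → F2Mg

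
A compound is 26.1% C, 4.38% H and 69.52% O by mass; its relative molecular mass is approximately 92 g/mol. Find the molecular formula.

Assume 100 g: 26.1 g C, 4.38 g H, 69.52 g O.
C: 26.1 g ÷ 12.01 g/mol = 2.173 mol
H: 4.38 g ÷ 1.008 g/mol = 4.345 mol
O: 69.52 g ÷ 16.00 g/mol = 4.345 mol
Divide by the smallest (2.173 mol C): C 1.000, H 1.999, O 1.999
→ CH2O2
Empirical-formula mass = 46.03 g/mol
n = 92 / 46.03 = 2.00 ≈ 2
Molecular formula = (CH2O2)×2 = C2H4O4

C2H4O4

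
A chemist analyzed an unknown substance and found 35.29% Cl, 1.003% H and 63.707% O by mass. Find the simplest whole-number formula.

ClHO4

Assume 100 g: 35.29 g Cl, 1.003 g H, 63.707 g O.
Cl: 35.29 g ÷ 35.45 g/mol = 0.9955 mol
H: 1.003 g ÷ 1.008 g/mol = 0.995 mol
O: 63.707 g ÷ 16.00 g/mol = 3.982 mol
Smallest is H at 0.995 mol; normalising gives Cl 1.000, H 1.000, O 4.002
≈ 1:1:4 → ClHO4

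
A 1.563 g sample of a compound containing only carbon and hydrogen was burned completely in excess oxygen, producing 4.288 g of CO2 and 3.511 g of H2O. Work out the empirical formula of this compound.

mol C = 4.288 / 44.01 = 0.09743; mass C = 0.09743 × 12.01 = 1.170 g
mol H = 2 × (3.511 / 18.02) = 0.3897; mass H = 0.3897 × 1.008 = 0.3928 g
Smallest is C at 0.09743 mol; normalising gives C 1.000, H 3.999
≈ 1:4 → CH4

CH4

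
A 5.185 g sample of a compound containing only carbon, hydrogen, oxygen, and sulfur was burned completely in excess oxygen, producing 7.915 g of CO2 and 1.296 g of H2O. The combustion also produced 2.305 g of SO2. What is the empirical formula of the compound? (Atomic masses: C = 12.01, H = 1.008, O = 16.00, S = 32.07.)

C5H4O3S

mol C = 7.915 / 44.01 = 0.1798; mass C = 0.1798 × 12.01 = 2.160 g
mol H = 2 × (1.296 / 18.02) = 0.1438; mass H = 0.1438 × 1.008 = 0.1450 g
mol S = 2.305 / 64.07 = 0.03598; mass S = 1.154 g
mass O = 5.185 − (3.459) = 1.726 g → mol O = 0.1079
Smallest is S at 0.03598 mol; normalising gives C 4.999, H 3.998, O 2.999, S 1.000
≈ 5:4:3:1 → C5H4O3S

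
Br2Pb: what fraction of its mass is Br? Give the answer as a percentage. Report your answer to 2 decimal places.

43.54%

Molar mass = 2(79.90) + 1(207.2) = 367.000 g/mol
Mass of Br per mole = 2 × 79.90 = 159.800 g
% Br = 159.800 / 367.000 × 100 = 43.54%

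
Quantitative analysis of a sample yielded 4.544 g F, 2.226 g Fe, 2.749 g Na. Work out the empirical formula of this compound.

F6FeNa3

Moles — F: 4.544 / 19.00 = 0.2392 mol; Fe: 2.226 / 55.85 = 0.03986 mol; Na: 2.749 / 22.99 = 0.1196 mol
Smallest is Fe at 0.03986 mol; normalising gives F 6.000, Fe 1.000, Na 3.000
≈ 6:1:3 → F6FeNa3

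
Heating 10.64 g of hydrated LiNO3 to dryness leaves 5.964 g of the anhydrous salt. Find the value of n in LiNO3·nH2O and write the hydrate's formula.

LiNO3·3H2O

Mass of water lost = 10.64 − 5.964 = 4.676 g → 4.676 / 18.02 = 0.2595 mol H2O
Molar mass of LiNO3 = 68.95 g/mol → mol LiNO3 = 5.964 / 68.95 = 0.0865
n = 0.2595 / 0.0865 = 3.00 ≈ 3 → LiNO3·3H2O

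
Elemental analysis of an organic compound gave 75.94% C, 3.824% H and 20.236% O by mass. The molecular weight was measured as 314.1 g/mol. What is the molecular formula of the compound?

C20H12O4

Assume 100 g: 75.94 g C, 3.824 g H, 20.236 g O.
C: 75.94 g ÷ 12.01 g/mol = 6.323 mol
H: 3.824 g ÷ 1.008 g/mol = 3.794 mol
O: 20.236 g ÷ 16.00 g/mol = 1.265 mol
Smallest is O at 1.265 mol; normalising gives C 4.999, H 3.000, O 1.000
≈ 5:3:1 → C5H3O
Empirical-formula mass = 79.07 g/mol
n = 314.1 / 79.07 = 3.97 ≈ 4
Molecular formula = (C5H3O)×4 = C20H12O4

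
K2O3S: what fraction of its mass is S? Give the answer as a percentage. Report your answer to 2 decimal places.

Molar mass = 2(39.10) + 3(16.00) + 1(32.07) = 158.270 g/mol
Mass of S per mole = 1 × 32.07 = 32.070 g
% S = 32.070 / 158.270 × 100 = 20.26%

20.26%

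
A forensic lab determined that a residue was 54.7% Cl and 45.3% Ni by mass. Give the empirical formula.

Assume 100 g: 54.7 g Cl, 45.3 g Ni.
n(Cl) = 54.7/35.45 = 1.543, n(Ni) = 45.3/58.69 = 0.7719
Ratios (÷ 0.7719): Cl 1.999, Ni 1.000
Ratio ≈ 2:1, so the empirical formula is Cl2Ni

Cl2Ni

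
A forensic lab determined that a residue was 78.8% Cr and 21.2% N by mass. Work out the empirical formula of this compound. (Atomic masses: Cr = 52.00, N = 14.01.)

CrN

Assume 100 g: 78.8 g Cr, 21.2 g N.
Moles — Cr: 78.8 / 52.00 = 1.515 mol; N: 21.2 / 14.01 = 1.513 mol
Smallest is N at 1.513 mol; normalising gives Cr 1.001, N 1.000
→ CrN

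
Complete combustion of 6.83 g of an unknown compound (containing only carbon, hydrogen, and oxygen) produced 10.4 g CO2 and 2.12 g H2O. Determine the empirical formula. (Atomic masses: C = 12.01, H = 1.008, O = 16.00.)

CHO

mol C = 10.4 / 44.01 = 0.2363; mass C = 0.2363 × 12.01 = 2.838 g
mol H = 2 × (2.12 / 18.02) = 0.2353; mass H = 0.2353 × 1.008 = 0.2372 g
mass O = 6.83 − (3.075) = 3.755 g → mol O = 0.2347
Divide by the smallest (0.2347 mol O): C 1.007, H 1.003, O 1.000
Ratio ≈ 1:1:1, so the empirical formula is CHO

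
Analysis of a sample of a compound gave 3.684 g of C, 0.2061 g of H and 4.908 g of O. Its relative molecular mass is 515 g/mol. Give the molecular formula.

C18H12O18

C: 3.684 g ÷ 12.01 g/mol = 0.3067 mol
H: 0.2061 g ÷ 1.008 g/mol = 0.2045 mol
O: 4.908 g ÷ 16.00 g/mol = 0.3068 mol
Smallest is H at 0.2045 mol; normalising gives C 1.500, H 1.000, O 1.500
×2: C 3.00, H 2.00, O 3.00 → C3H2O3
Empirical-formula mass = 86.05 g/mol
n = 515 / 86.05 = 5.99 ≈ 6
Molecular formula = (C3H2O3)×6 = C18H12O18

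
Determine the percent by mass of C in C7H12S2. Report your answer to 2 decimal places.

Molar mass = 7(12.01) + 12(1.008) + 2(32.07) = 160.306 g/mol
Mass of C per mole = 7 × 12.01 = 84.070 g
% C = 84.070 / 160.306 × 100 = 52.44%

52.44%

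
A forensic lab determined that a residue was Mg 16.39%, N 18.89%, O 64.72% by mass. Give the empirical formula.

Assume 100 g: 16.39 g Mg, 18.89 g N, 64.72 g O.
Moles — Mg: 16.39 / 24.31 = 0.6742 mol; N: 18.89 / 14.01 = 1.348 mol; O: 64.72 / 16.00 = 4.045 mol
Ratios (÷ 0.6742): Mg 1.000, N 2.000, O 6.000
≈ 1:2:6 → MgN2O6

MgN2O6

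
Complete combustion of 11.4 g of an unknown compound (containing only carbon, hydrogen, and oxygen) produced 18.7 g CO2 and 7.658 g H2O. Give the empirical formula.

mol C = 18.7 / 44.01 = 0.4249; mass C = 0.4249 × 12.01 = 5.103 g
mol H = 2 × (7.658 / 18.02) = 0.8499; mass H = 0.8499 × 1.008 = 0.8567 g
mass O = 11.4 − (5.960) = 5.440 g → mol O = 0.3400
Smallest is O at 0.34 mol; normalising gives C 1.250, H 2.500, O 1.000
×4: C 5.00, H 10.00, O 4.00 → C5H10O4

C5H10O4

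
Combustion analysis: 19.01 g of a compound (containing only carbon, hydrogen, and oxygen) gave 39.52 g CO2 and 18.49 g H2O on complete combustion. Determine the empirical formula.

C7H16O3

mol C = 39.52 / 44.01 = 0.8980; mass C = 0.8980 × 12.01 = 10.78 g
mol H = 2 × (18.49 / 18.02) = 2.052; mass H = 2.052 × 1.008 = 2.069 g
mass O = 19.01 − (12.85) = 6.157 g → mol O = 0.3848
Ratios (÷ 0.3848): C 2.334, H 5.333, O 1.000
Multiply by 3: C 7.00, H 16.00, O 3.00 → C7H16O3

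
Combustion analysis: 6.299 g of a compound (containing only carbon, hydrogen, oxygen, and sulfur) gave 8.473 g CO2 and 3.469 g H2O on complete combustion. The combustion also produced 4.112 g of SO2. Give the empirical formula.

mol C = 8.473 / 44.01 = 0.1925; mass C = 0.1925 × 12.01 = 2.312 g
mol H = 2 × (3.469 / 18.02) = 0.3850; mass H = 0.3850 × 1.008 = 0.3881 g
mol S = 4.112 / 64.07 = 0.06418; mass S = 2.058 g
mass O = 6.299 − (4.759) = 1.540 g → mol O = 0.09628
Smallest is S at 0.06418 mol; normalising gives C 3.000, H 5.999, O 1.500, S 1.000
×2: C 6.00, H 12.00, O 3.00, S 2.00 → C6H12O3S2

C6H12O3S2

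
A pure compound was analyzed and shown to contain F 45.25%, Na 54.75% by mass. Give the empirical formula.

FNa

Assume 100 g: 45.25 g F, 54.75 g Na.
F: 45.25 g ÷ 19.00 g/mol = 2.382 mol
Na: 54.75 g ÷ 22.99 g/mol = 2.381 mol
Divide by the smallest (2.381 mol Na): F 1.000, Na 1.000
→ FNa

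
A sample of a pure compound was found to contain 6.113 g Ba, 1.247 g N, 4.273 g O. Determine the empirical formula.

n(Ba) = 6.113/137.33 = 0.04451, n(N) = 1.247/14.01 = 0.08901, n(O) = 4.273/16.00 = 0.2671
Smallest is Ba at 0.04451 mol; normalising gives Ba 1.000, N 2.000, O 6.000
Ratio ≈ 1:2:6, so the empirical formula is BaN2O6

BaN2O6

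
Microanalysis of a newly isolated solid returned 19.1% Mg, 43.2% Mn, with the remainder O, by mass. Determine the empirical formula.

MgMnO3

Assume 100 g: 19.1 g Mg, 43.2 g Mn, 37.7 g O.
Moles — Mg: 19.1 / 24.31 = 0.7857 mol; Mn: 43.2 / 54.94 = 0.7863 mol; O: 37.7 / 16.00 = 2.356 mol
Smallest is Mg at 0.7857 mol; normalising gives Mg 1.000, Mn 1.001, O 2.999
≈ 1:1:3 → MgMnO3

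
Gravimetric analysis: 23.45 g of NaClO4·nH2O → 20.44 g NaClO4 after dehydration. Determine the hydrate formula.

Mass of water lost = 23.45 − 20.44 = 3.01 g → 3.01 / 18.02 = 0.167 mol H2O
Molar mass of NaClO4 = 122.44 g/mol → mol NaClO4 = 20.44 / 122.44 = 0.1669
n = 0.167 / 0.1669 = 1.00 ≈ 1 → NaClO4·H2O

NaClO4·H2O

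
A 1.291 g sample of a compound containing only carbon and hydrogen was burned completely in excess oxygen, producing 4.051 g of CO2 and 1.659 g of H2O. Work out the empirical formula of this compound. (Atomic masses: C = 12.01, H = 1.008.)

mol C = 4.051 / 44.01 = 0.09205; mass C = 0.09205 × 12.01 = 1.105 g
mol H = 2 × (1.659 / 18.02) = 0.1841; mass H = 0.1841 × 1.008 = 0.1856 g
Divide by the smallest (0.09205 mol C): C 1.000, H 2.000
→ CH2

CH2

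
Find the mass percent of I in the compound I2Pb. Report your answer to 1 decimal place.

Molar mass = 2(126.90) + 1(207.2) = 461.000 g/mol
Mass of I per mole = 2 × 126.90 = 253.800 g
% I = 253.800 / 461.000 × 100 = 55.1%

55.1%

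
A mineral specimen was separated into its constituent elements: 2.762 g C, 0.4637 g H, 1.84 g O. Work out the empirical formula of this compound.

n(C) = 2.762/12.01 = 0.23, n(H) = 0.4637/1.008 = 0.46, n(O) = 1.84/16.00 = 0.115
Ratios (÷ 0.115): C 2.000, H 4.000, O 1.000
≈ 2:4:1 → C2H4O

C2H4O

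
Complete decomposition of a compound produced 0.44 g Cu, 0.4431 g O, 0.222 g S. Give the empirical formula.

n(Cu) = 0.44/63.55 = 0.006924, n(O) = 0.4431/16.00 = 0.02769, n(S) = 0.222/32.07 = 0.006922
Ratios (÷ 0.006922): Cu 1.000, O 4.001, S 1.000
Ratio ≈ 1:4:1, so the empirical formula is CuO4S

CuO4S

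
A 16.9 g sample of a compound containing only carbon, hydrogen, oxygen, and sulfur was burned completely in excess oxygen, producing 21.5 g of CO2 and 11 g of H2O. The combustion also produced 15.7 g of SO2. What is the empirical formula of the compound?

mol C = 21.5 / 44.01 = 0.4885; mass C = 0.4885 × 12.01 = 5.867 g
mol H = 2 × (11 / 18.02) = 1.221; mass H = 1.221 × 1.008 = 1.231 g
mol S = 15.7 / 64.07 = 0.2450; mass S = 7.859 g
mass O = 16.9 − (14.96) = 1.944 g → mol O = 0.1215
Divide by the smallest (0.1215 mol O): C 4.022, H 10.050, O 1.000, S 2.017
→ C4H10OS2

C4H10OS2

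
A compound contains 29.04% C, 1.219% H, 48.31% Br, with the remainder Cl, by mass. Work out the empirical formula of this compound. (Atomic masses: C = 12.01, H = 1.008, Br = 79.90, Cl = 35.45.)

C4H2BrCl

Assume 100 g: 29.04 g C, 1.219 g H, 48.31 g Br, 21.431 g Cl.
n(C) = 29.04/12.01 = 2.418, n(H) = 1.219/1.008 = 1.209, n(Br) = 48.31/79.90 = 0.6046, n(Cl) = 21.431/35.45 = 0.6045
Ratios (÷ 0.6045): C 4.000, H 2.000, Br 1.000, Cl 1.000
≈ 4:2:1:1 → C4H2BrCl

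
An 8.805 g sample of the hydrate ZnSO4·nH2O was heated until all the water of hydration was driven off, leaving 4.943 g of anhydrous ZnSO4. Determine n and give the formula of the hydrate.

Mass of water lost = 8.805 − 4.943 = 3.862 g → 3.862 / 18.02 = 0.2143 mol H2O
Molar mass of ZnSO4 = 161.45 g/mol → mol ZnSO4 = 4.943 / 161.45 = 0.03062
n = 0.2143 / 0.03062 = 7.00 ≈ 7 → ZnSO4·7H2O

ZnSO4·7H2O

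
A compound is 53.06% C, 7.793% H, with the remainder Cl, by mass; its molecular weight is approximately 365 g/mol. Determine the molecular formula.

C16H28Cl4

Assume 100 g: 53.06 g C, 7.793 g H, 39.147 g Cl.
Moles — C: 53.06 / 12.01 = 4.418 mol; H: 7.793 / 1.008 = 7.731 mol; Cl: 39.147 / 35.45 = 1.104 mol
Ratios (÷ 1.104): C 4.001, H 7.001, Cl 1.000
→ C4H7Cl
Empirical-formula mass = 90.55 g/mol
n = 365 / 90.55 = 4.03 ≈ 4
Molecular formula = (C4H7Cl)×4 = C16H28Cl4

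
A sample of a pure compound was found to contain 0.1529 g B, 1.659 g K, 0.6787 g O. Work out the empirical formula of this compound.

n(B) = 0.1529/10.81 = 0.01414, n(K) = 1.659/39.10 = 0.04243, n(O) = 0.6787/16.00 = 0.04242
Smallest is B at 0.01414 mol; normalising gives B 1.000, K 3.000, O 2.999
→ BK3O3

BK3O3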